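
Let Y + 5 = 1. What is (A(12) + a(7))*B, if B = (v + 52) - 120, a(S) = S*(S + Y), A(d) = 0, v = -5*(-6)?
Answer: -798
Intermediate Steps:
Y = -4 (Y = -5 + 1 = -4)
v = 30
a(S) = S*(-4 + S) (a(S) = S*(S - 4) = S*(-4 + S))
B = -38 (B = (30 + 52) - 120 = 82 - 120 = -38)
(A(12) + a(7))*B = (0 + 7*(-4 + 7))*(-38) = (0 + 7*3)*(-38) = (0 + 21)*(-38) = 21*(-38) = -798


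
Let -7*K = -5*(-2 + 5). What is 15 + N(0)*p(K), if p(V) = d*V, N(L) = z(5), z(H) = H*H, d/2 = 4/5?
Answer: 705/7 ≈ 100.71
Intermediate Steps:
d = 8/5 (d = 2*(4/5) = 8/5 ≈ 1.6000)
K = 15/7 (K = -(-5)*(-2 + 5)/7 = -(-5)*3/7 = -1/7*(-15) = 15/7 ≈ 2.1429)
z(H) = H**2
N(L) = 25 (N(L) = 5**2 = 25)
p(V) = 8*V/5
15 + N(0)*p(K) = 15 + 25*((8/5)*(15/7)) = 15 + 25*(24/7) = 15 + 600/7 = 705/7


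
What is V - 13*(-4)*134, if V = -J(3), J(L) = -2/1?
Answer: 6970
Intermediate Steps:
J(L) = -2 (J(L) = -2*1 = -2)
V = 2 (V = -1*(-2) = 2)
V - 13*(-4)*134 = 2 - 13*(-4)*134 = 2 + 52*134 = 2 + 6968 = 6970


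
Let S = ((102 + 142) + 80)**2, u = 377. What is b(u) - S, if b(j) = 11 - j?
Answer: -105342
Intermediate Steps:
S = 104976 (S = (244 + 80)**2 = 324**2 = 104976)
b(u) - S = (11 - 1*377) - 1*104976 = (11 - 377) - 104976 = -366 - 104976 = -105342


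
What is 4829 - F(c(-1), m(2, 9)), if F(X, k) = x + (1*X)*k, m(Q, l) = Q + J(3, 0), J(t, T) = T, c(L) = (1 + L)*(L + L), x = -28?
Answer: 4857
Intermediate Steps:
c(L) = 2*L*(1 + L) (c(L) = (1 + L)*(2*L) = 2*L*(1 + L))
m(Q, l) = Q (m(Q, l) = Q + 0 = Q)
F(X, k) = -28 + X*k (F(X, k) = -28 + (1*X)*k = -28 + X*k)
4829 - F(c(-1), m(2, 9)) = 4829 - (-28 + (2*(-1)*(1 - 1))*2) = 4829 - (-28 + (2*(-1)*0)*2) = 4829 - (-28 + 0*2) = 4829 - (-28 + 0) = 4829 - 1*(-28) = 4829 + 28 = 4857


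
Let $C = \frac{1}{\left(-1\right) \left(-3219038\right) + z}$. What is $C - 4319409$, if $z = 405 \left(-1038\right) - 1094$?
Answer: $- \frac{12083779925585}{2797554} \approx -4.3194 \cdot 10^{6}$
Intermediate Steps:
$z = -421484$ ($z = -420390 - 1094 = -421484$)
$C = \frac{1}{2797554}$ ($C = \frac{1}{\left(-1\right) \left(-3219038\right) - 421484} = \frac{1}{3219038 - 421484} = \frac{1}{2797554} \approx 3.5746 \cdot 10^{-7}$)
$C - 4319409 = \frac{1}{2797554} - 4319409 = - \frac{12083779925585}{2797554}$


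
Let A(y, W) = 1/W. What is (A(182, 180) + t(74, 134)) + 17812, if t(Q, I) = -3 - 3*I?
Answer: 3133261/180 ≈ 17407.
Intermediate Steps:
(A(182, 180) + t(74, 134)) + 17812 = (1/180 + (-3 - 3*134)) + 17812 = (1/180 + (-3 - 402)) + 17812 = (1/180 - 405) + 17812 = -72899/180 + 17812 = 3133261/180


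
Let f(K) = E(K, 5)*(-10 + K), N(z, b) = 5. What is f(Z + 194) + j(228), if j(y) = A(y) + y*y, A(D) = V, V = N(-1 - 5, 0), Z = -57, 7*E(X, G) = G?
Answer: 364558/7 ≈ 52080.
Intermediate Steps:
E(X, G) = G/7
V = 5
A(D) = 5
j(y) = 5 + y² (j(y) = 5 + y*y = 5 + y²)
f(K) = -50/7 + 5*K/7 (f(K) = ((⅐)*5)*(-10 + K) = 5*(-10 + K)/7 = -50/7 + 5*K/7)
f(Z + 194) + j(228) = (-50/7 + 5*(-57 + 194)/7) + (5 + 228²) = (-50/7 + (5/7)*137) + (5 + 51984) = (-50/7 + 685/7) + 51989 = 635/7 + 51989 = 364558/7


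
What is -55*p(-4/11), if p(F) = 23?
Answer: -1265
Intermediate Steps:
-55*p(-4/11) = -55*23 = -1265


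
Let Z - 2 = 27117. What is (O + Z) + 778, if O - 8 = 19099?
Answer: 47004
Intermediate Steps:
O = 19107 (O = 8 + 19099 = 19107)
Z = 27119 (Z = 2 + 27117 = 27119)
(O + Z) + 778 = (19107 + 27119) + 778 = 46226 + 778 = 47004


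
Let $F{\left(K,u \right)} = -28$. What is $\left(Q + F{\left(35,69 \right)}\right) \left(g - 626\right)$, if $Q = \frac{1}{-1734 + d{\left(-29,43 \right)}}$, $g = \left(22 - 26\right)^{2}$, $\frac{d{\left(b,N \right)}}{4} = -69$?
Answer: $\frac{3433141}{201} \approx 17080.0$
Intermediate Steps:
$d{\left(b,N \right)} = -276$ ($d{\left(b,N \right)} = 4 \left(-69\right) = -276$)
$g = 16$ ($g = \left(-4\right)^{2} = 16$)
$Q = - \frac{1}{2010}$ ($Q = \frac{1}{-1734 - 276} = \frac{1}{-2010} = - \frac{1}{2010} \approx -0.00049751$)
$\left(Q + F{\left(35,69 \right)}\right) \left(g - 626\right) = \left(- \frac{1}{2010} - 28\right) \left(16 - 626\right) = \left(- \frac{56281}{2010}\right) \left(-610\right) = \frac{3433141}{201}$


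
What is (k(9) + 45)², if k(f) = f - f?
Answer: 2025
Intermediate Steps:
k(f) = 0
(k(9) + 45)² = (0 + 45)² = 45² = 2025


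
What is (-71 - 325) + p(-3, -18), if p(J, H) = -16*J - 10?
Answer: -358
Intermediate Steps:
p(J, H) = -10 - 16*J
(-71 - 325) + p(-3, -18) = (-71 - 325) + (-10 - 16*(-3)) = -396 + (-10 + 48) = -396 + 38 = -358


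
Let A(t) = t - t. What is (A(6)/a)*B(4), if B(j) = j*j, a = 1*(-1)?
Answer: 0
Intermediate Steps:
a = -1
B(j) = j²
A(t) = 0
(A(6)/a)*B(4) = (0/(-1))*4² = -1*0*16 = 0*16 = 0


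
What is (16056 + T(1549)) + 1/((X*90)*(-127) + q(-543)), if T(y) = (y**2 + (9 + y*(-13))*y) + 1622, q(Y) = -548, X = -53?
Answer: -17407481973705/605242 ≈ -2.8761e+7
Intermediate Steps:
T(y) = 1622 + y**2 + y*(9 - 13*y) (T(y) = (y**2 + (9 - 13*y)*y) + 1622 = (y**2 + y*(9 - 13*y)) + 1622 = 1622 + y**2 + y*(9 - 13*y))
(16056 + T(1549)) + 1/((X*90)*(-127) + q(-543)) = (16056 + (1622 - 12*1549**2 + 9*1549)) + 1/(-53*90*(-127) - 548) = (16056 + (1622 - 12*2399401 + 13941)) + 1/(-4770*(-127) - 548) = (16056 + (1622 - 28792812 + 13941)) + 1/(605790 - 548) = (16056 - 28777249) + 1/605242 = -28761193 + 1/605242 = -17407481973705/605242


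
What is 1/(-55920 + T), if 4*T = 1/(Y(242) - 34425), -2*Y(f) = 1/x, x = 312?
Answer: -21481201/1201228760076 ≈ -1.7883e-5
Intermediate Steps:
Y(f) = -1/624 (Y(f) = -1/2/312 = -1/2*1/312 = -1/624)
T = -156/21481201 (T = 1/(4*(-1/624 - 34425)) = 1/(4*(-21481201/624)) = (1/4)*(-624/21481201) = -156/21481201 ≈ -7.2622e-6)
1/(-55920 + T) = 1/(-55920 - 156/21481201) = 1/(-1201228760076/21481201) = -21481201/1201228760076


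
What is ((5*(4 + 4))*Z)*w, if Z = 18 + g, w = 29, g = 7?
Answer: 29000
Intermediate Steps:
Z = 25 (Z = 18 + 7 = 25)
((5*(4 + 4))*Z)*w = ((5*(4 + 4))*25)*29 = ((5*8)*25)*29 = (40*25)*29 = 1000*29 = 29000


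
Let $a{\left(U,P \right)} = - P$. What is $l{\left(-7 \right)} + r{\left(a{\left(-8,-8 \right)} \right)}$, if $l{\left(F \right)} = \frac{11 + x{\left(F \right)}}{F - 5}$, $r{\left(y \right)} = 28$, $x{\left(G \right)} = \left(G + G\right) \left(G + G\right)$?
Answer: $\frac{43}{4} \approx 10.75$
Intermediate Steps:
$x{\left(G \right)} = 4 G^{2}$ ($x{\left(G \right)} = 2 G 2 G = 4 G^{2}$)
$l{\left(F \right)} = \frac{11 + 4 F^{2}}{-5 + F}$ ($l{\left(F \right)} = \frac{11 + 4 F^{2}}{F - 5} = \frac{11 + 4 F^{2}}{-5 + F}$)
$l{\left(-7 \right)} + r{\left(a{\left(-8,-8 \right)} \right)} = \frac{11 + 4 \left(-7\right)^{2}}{-5 - 7} + 28 = \frac{11 + 4 \cdot 49}{-12} + 28 = - \frac{11 + 196}{12} + 28 = \left(- \frac{1}{12}\right) 207 + 28 = - \frac{69}{4} + 28 = \frac{43}{4}$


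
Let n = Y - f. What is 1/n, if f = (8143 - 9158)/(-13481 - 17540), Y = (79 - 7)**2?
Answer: 31021/160811849 ≈ 0.00019290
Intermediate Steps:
Y = 5184 (Y = 72**2 = 5184)
f = 1015/31021 (f = -1015/(-31021) = -1015*(-1/31021) = 1015/31021 ≈ 0.032720)
n = 160811849/31021 (n = 5184 - 1*1015/31021 = 5184 - 1015/31021 = 160811849/31021 ≈ 5184.0)
1/n = 1/(160811849/31021) = 31021/160811849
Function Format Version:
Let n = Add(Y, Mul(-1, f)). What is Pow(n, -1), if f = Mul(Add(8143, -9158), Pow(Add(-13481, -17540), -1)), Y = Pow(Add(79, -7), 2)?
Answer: Rational(31021, 160811849) ≈ 0.00019290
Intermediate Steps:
Y = 5184 (Y = Pow(72, 2) = 5184)
f = Rational(1015, 31021) (f = Mul(-1015, Pow(-31021, -1)) = Mul(-1015, Rational(-1, 31021)) = Rational(1015, 31021) ≈ 0.032720)
n = Rational(160811849, 31021) (n = Add(5184, Mul(-1, Rational(1015, 31021))) = Add(5184, Rational(-1015, 31021)) = Rational(160811849, 31021) ≈ 5184.0)
Pow(n, -1) = Pow(Rational(160811849, 31021), -1) = Rational(31021, 160811849)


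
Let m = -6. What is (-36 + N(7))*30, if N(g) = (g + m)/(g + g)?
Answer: -7545/7 ≈ -1077.9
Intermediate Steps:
N(g) = (-6 + g)/(2*g) (N(g) = (g - 6)/(g + g) = (-6 + g)/((2*g)) = (-6 + g)*(1/(2*g)) = (-6 + g)/(2*g))
(-36 + N(7))*30 = (-36 + (½)*(-6 + 7)/7)*30 = (-36 + (½)*(⅐)*1)*30 = (-36 + 1/14)*30 = -503/14*30 = -7545/7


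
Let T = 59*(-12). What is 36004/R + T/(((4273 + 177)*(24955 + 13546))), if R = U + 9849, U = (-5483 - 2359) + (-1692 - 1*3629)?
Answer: -1542136966028/141946449325 ≈ -10.864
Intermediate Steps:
T = -708
U = -13163 (U = -7842 + (-1692 - 3629) = -7842 - 5321 = -13163)
R = -3314 (R = -13163 + 9849 = -3314)
36004/R + T/(((4273 + 177)*(24955 + 13546))) = 36004/(-3314) - 708*1/((4273 + 177)*(24955 + 13546)) = 36004*(-1/3314) - 708/(4450*38501) = -18002/1657 - 708/171329450 = -18002/1657 - 708*1/171329450 = -18002/1657 - 354/85664725 = -1542136966028/141946449325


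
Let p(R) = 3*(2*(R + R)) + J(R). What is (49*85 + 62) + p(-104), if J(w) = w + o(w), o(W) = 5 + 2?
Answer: 2882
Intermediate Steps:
o(W) = 7
J(w) = 7 + w (J(w) = w + 7 = 7 + w)
p(R) = 7 + 13*R (p(R) = 3*(2*(R + R)) + (7 + R) = 3*(2*(2*R)) + (7 + R) = 3*(4*R) + (7 + R) = 12*R + (7 + R) = 7 + 13*R)
(49*85 + 62) + p(-104) = (49*85 + 62) + (7 + 13*(-104)) = (4165 + 62) + (7 - 1352) = 4227 - 1345 = 2882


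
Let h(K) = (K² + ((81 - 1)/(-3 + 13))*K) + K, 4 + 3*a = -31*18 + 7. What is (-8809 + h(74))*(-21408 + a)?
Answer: 57588531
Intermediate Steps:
a = -185 (a = -4/3 + (-31*18 + 7)/3 = -4/3 + (-558 + 7)/3 = -4/3 + (⅓)*(-551) = -4/3 - 551/3 = -185)
h(K) = K² + 9*K (h(K) = (K² + (80/10)*K) + K = (K² + (80*(⅒))*K) + K = (K² + 8*K) + K = K² + 9*K)
(-8809 + h(74))*(-21408 + a) = (-8809 + 74*(9 + 74))*(-21408 - 185) = (-8809 + 74*83)*(-21593) = (-8809 + 6142)*(-21593) = -2667*(-21593) = 57588531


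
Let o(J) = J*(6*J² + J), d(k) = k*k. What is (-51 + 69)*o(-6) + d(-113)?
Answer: -9911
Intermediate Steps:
d(k) = k²
o(J) = J*(J + 6*J²)
(-51 + 69)*o(-6) + d(-113) = (-51 + 69)*((-6)²*(1 + 6*(-6))) + (-113)² = 18*(36*(1 - 36)) + 12769 = 18*(36*(-35)) + 12769 = 18*(-1260) + 12769 = -22680 + 12769 = -9911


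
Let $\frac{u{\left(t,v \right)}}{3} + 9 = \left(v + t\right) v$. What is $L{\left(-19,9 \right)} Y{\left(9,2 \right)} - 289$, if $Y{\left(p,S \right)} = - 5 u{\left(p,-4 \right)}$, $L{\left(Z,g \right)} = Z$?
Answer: $-8554$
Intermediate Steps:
$u{\left(t,v \right)} = -27 + 3 v \left(t + v\right)$ ($u{\left(t,v \right)} = -27 + 3 \left(v + t\right) v = -27 + 3 \left(t + v\right) v = -27 + 3 v \left(t + v\right)$)
$Y{\left(p,S \right)} = -105 + 60 p$ ($Y{\left(p,S \right)} = - 5 \left(-27 + 3 \left(-4\right)^{2} + 3 p \left(-4\right)\right) = - 5 \left(-27 + 3 \cdot 16 - 12 p\right) = - 5 \left(-27 + 48 - 12 p\right) = - 5 \left(21 - 12 p\right) = -105 + 60 p$)
$L{\left(-19,9 \right)} Y{\left(9,2 \right)} - 289 = - 19 \left(-105 + 60 \cdot 9\right) - 289 = - 19 \left(-105 + 540\right) - 289 = \left(-19\right) 435 - 289 = -8265 - 289 = -8554$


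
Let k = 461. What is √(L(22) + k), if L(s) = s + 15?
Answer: √498 ≈ 22.316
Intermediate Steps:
L(s) = 15 + s
√(L(22) + k) = √((15 + 22) + 461) = √(37 + 461) = √498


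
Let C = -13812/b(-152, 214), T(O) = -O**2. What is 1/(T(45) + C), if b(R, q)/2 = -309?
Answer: -103/206273 ≈ -0.00049934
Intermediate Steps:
b(R, q) = -618 (b(R, q) = 2*(-309) = -618)
C = 2302/103 (C = -13812/(-618) = -13812*(-1/618) = 2302/103 ≈ 22.350)
1/(T(45) + C) = 1/(-1*45**2 + 2302/103) = 1/(-1*2025 + 2302/103) = 1/(-2025 + 2302/103) = 1/(-206273/103) = -103/206273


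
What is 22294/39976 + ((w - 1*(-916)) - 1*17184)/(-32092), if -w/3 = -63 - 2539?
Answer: 131716995/160363724 ≈ 0.82136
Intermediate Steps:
w = 7806 (w = -3*(-63 - 2539) = -3*(-2602) = 7806)
22294/39976 + ((w - 1*(-916)) - 1*17184)/(-32092) = 22294/39976 + ((7806 - 1*(-916)) - 1*17184)/(-32092) = 22294*(1/39976) + ((7806 + 916) - 17184)*(-1/32092) = 11147/19988 + (8722 - 17184)*(-1/32092) = 11147/19988 - 8462*(-1/32092) = 11147/19988 + 4231/16046 = 131716995/160363724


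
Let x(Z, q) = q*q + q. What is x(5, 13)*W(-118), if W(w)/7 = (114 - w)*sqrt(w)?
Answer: 295568*I*sqrt(118) ≈ 3.2107e+6*I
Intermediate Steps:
x(Z, q) = q + q**2 (x(Z, q) = q**2 + q = q + q**2)
W(w) = 7*sqrt(w)*(114 - w) (W(w) = 7*((114 - w)*sqrt(w)) = 7*(sqrt(w)*(114 - w)) = 7*sqrt(w)*(114 - w))
x(5, 13)*W(-118) = (13*(1 + 13))*(7*sqrt(-118)*(114 - 1*(-118))) = (13*14)*(7*(I*sqrt(118))*(114 + 118)) = 182*(7*(I*sqrt(118))*232) = 182*(1624*I*sqrt(118)) = 295568*I*sqrt(118)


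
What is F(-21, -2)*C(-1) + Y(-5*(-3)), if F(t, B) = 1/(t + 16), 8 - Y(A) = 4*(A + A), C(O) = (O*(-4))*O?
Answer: -556/5 ≈ -111.20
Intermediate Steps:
C(O) = -4*O² (C(O) = (-4*O)*O = -4*O²)
Y(A) = 8 - 8*A (Y(A) = 8 - 4*(A + A) = 8 - 4*2*A = 8 - 8*A)
F(t, B) = 1/(16 + t)
F(-21, -2)*C(-1) + Y(-5*(-3)) = (-4*(-1)²)/(16 - 21) + (8 - (-40)*(-3)) = (-4*1)/(-5) + (8 - 8*15) = -⅕*(-4) + (8 - 120) = ⅘ - 112 = -556/5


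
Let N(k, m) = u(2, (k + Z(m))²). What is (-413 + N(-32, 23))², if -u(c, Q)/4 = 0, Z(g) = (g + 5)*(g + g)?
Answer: 170569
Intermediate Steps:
Z(g) = 2*g*(5 + g) (Z(g) = (5 + g)*(2*g) = 2*g*(5 + g))
u(c, Q) = 0 (u(c, Q) = -4*0 = 0)
N(k, m) = 0
(-413 + N(-32, 23))² = (-413 + 0)² = (-413)² = 170569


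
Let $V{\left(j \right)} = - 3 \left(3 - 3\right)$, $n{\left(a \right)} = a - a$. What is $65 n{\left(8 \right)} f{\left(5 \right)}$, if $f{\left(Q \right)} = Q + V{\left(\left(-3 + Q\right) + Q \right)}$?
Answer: $0$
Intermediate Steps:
$n{\left(a \right)} = 0$
$V{\left(j \right)} = 0$ ($V{\left(j \right)} = \left(-3\right) 0 = 0$)
$f{\left(Q \right)} = Q$ ($f{\left(Q \right)} = Q + 0 = Q$)
$65 n{\left(8 \right)} f{\left(5 \right)} = 65 \cdot 0 \cdot 5 = 0 \cdot 5 = 0$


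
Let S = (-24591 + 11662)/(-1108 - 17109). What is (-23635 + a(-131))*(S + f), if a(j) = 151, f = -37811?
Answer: 16175545722072/18217 ≈ 8.8794e+8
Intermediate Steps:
S = 12929/18217 (S = -12929/(-18217) = -12929*(-1/18217) = 12929/18217 ≈ 0.70972)
(-23635 + a(-131))*(S + f) = (-23635 + 151)*(12929/18217 - 37811) = -23484*(-688790058/18217) = 16175545722072/18217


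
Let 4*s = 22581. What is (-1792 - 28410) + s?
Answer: -98227/4 ≈ -24557.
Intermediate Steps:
s = 22581/4 (s = (¼)*22581 = 22581/4 ≈ 5645.3)
(-1792 - 28410) + s = (-1792 - 28410) + 22581/4 = -30202 + 22581/4 = -98227/4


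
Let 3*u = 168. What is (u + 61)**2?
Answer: 13689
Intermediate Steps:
u = 56 (u = (1/3)*168 = 56)
(u + 61)**2 = (56 + 61)**2 = 117**2 = 13689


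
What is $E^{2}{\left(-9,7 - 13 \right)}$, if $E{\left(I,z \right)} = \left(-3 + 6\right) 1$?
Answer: $9$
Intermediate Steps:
$E{\left(I,z \right)} = 3$ ($E{\left(I,z \right)} = 3 \cdot 1 = 3$)
$E^{2}{\left(-9,7 - 13 \right)} = 3^{2} = 9$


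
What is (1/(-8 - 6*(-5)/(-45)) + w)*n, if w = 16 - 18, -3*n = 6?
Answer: 55/13 ≈ 4.2308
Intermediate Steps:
n = -2 (n = -⅓*6 = -2)
w = -2
(1/(-8 - 6*(-5)/(-45)) + w)*n = (1/(-8 - 6*(-5)/(-45)) - 2)*(-2) = (1/(-8 + 30*(-1/45)) - 2)*(-2) = (1/(-8 - ⅔) - 2)*(-2) = (1/(-26/3) - 2)*(-2) = (-3/26 - 2)*(-2) = -55/26*(-2) = 55/13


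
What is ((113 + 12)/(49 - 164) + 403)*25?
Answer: 231100/23 ≈ 10048.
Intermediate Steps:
((113 + 12)/(49 - 164) + 403)*25 = (125/(-115) + 403)*25 = (125*(-1/115) + 403)*25 = (-25/23 + 403)*25 = (9244/23)*25 = 231100/23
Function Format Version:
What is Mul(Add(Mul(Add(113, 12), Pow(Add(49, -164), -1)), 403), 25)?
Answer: Rational(231100, 23) ≈ 10048.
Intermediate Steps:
Mul(Add(Mul(Add(113, 12), Pow(Add(49, -164), -1)), 403), 25) = Mul(Add(Mul(125, Pow(-115, -1)), 403), 25) = Mul(Add(Mul(125, Rational(-1, 115)), 403), 25) = Mul(Add(Rational(-25, 23), 403), 25) = Mul(Rational(9244, 23), 25) = Rational(231100, 23)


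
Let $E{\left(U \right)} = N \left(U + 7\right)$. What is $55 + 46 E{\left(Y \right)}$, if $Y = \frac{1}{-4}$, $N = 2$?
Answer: $676$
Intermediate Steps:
$Y = - \frac{1}{4} \approx -0.25$
$E{\left(U \right)} = 14 + 2 U$ ($E{\left(U \right)} = 2 \left(U + 7\right) = 2 \left(7 + U\right) = 14 + 2 U$)
$55 + 46 E{\left(Y \right)} = 55 + 46 \left(14 + 2 \left(- \frac{1}{4}\right)\right) = 55 + 46 \left(14 - \frac{1}{2}\right) = 55 + 46 \cdot \frac{27}{2} = 55 + 621 = 676$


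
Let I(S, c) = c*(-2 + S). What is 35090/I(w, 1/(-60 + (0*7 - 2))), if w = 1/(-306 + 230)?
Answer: 165344080/153 ≈ 1.0807e+6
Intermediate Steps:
w = -1/76 (w = 1/(-76) = -1/76 ≈ -0.013158)
35090/I(w, 1/(-60 + (0*7 - 2))) = 35090/(((-2 - 1/76)/(-60 + (0*7 - 2)))) = 35090/((-153/76/(-60 + (0 - 2)))) = 35090/((-153/76/(-60 - 2))) = 35090/((-153/76/(-62))) = 35090/((-1/62*(-153/76))) = 35090/(153/4712) = 35090*(4712/153) = 165344080/153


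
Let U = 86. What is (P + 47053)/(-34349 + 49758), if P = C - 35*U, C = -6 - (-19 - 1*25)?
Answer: 44081/15409 ≈ 2.8607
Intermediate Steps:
C = 38 (C = -6 - (-19 - 25) = -6 - 1*(-44) = -6 + 44 = 38)
P = -2972 (P = 38 - 35*86 = 38 - 3010 = -2972)
(P + 47053)/(-34349 + 49758) = (-2972 + 47053)/(-34349 + 49758) = 44081/15409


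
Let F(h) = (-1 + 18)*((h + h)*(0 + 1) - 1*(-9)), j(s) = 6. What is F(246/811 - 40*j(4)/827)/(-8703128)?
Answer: -102915909/5837161840216 ≈ -1.7631e-5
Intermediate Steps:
F(h) = 153 + 34*h (F(h) = 17*((2*h)*1 + 9) = 17*(2*h + 9) = 17*(9 + 2*h) = 153 + 34*h)
F(246/811 - 40*j(4)/827)/(-8703128) = (153 + 34*(246/811 - 40*6/827))/(-8703128) = (153 + 34*(246*(1/811) - 240*1/827))*(-1/8703128) = (153 + 34*(246/811 - 240/827))*(-1/8703128) = (153 + 34*(8802/670697))*(-1/8703128) = (153 + 299268/670697)*(-1/8703128) = (102915909/670697)*(-1/8703128) = -102915909/5837161840216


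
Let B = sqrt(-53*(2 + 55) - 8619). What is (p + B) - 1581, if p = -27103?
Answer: -28684 + 2*I*sqrt(2910) ≈ -28684.0 + 107.89*I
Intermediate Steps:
B = 2*I*sqrt(2910) (B = sqrt(-53*57 - 8619) = sqrt(-3021 - 8619) = sqrt(-11640) = 2*I*sqrt(2910) ≈ 107.89*I)
(p + B) - 1581 = (-27103 + 2*I*sqrt(2910)) - 1581 = -28684 + 2*I*sqrt(2910)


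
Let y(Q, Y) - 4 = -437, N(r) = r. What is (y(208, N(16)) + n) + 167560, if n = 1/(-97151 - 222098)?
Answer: 53355127622/319249 ≈ 1.6713e+5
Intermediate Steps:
n = -1/319249 (n = 1/(-319249) = -1/319249 ≈ -3.1324e-6)
y(Q, Y) = -433 (y(Q, Y) = 4 - 437 = -433)
(y(208, N(16)) + n) + 167560 = (-433 - 1/319249) + 167560 = -138234818/319249 + 167560 = 53355127622/319249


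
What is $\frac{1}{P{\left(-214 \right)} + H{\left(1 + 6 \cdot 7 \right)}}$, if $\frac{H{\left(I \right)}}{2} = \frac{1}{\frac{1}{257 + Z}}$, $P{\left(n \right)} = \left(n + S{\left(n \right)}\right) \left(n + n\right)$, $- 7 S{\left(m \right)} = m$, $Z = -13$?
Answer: $\frac{7}{552968} \approx 1.2659 \cdot 10^{-5}$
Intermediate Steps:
$S{\left(m \right)} = - \frac{m}{7}$
$P{\left(n \right)} = \frac{12 n^{2}}{7}$ ($P{\left(n \right)} = \left(n - \frac{n}{7}\right) \left(n + n\right) = \frac{6 n}{7} \cdot 2 n = \frac{12 n^{2}}{7}$)
$H{\left(I \right)} = 488$ ($H{\left(I \right)} = \frac{2}{\frac{1}{257 - 13}} = \frac{2}{\frac{1}{244}} = 2 \frac{1}{\frac{1}{244}} = 2 \cdot 244 = 488$)
$\frac{1}{P{\left(-214 \right)} + H{\left(1 + 6 \cdot 7 \right)}} = \frac{1}{\frac{12 \left(-214\right)^{2}}{7} + 488} = \frac{1}{\frac{12}{7} \cdot 45796 + 488} = \frac{1}{\frac{549552}{7} + 488} = \frac{1}{\frac{552968}{7}} = \frac{7}{552968}$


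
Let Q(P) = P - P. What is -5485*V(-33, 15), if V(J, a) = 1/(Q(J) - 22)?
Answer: 5485/22 ≈ 249.32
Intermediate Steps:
Q(P) = 0
V(J, a) = -1/22 (V(J, a) = 1/(0 - 22) = 1/(-22) = -1/22)
-5485*V(-33, 15) = -5485*(-1/22) = 5485/22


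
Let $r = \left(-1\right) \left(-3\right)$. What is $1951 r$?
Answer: $5853$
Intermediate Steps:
$r = 3$
$1951 r = 1951 \cdot 3 = 5853$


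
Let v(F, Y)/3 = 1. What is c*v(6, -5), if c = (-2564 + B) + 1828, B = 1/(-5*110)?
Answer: -1214403/550 ≈ -2208.0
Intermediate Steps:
B = -1/550 (B = 1/(-550) = -1/550 ≈ -0.0018182)
v(F, Y) = 3 (v(F, Y) = 3*1 = 3)
c = -404801/550 (c = (-2564 - 1/550) + 1828 = -1410201/550 + 1828 = -404801/550 ≈ -736.00)
c*v(6, -5) = -404801/550*3 = -1214403/550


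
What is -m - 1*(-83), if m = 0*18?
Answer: 83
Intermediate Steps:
m = 0
-m - 1*(-83) = -1*0 - 1*(-83) = 0 + 83 = 83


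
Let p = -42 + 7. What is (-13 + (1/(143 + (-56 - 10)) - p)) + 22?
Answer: 3389/77 ≈ 44.013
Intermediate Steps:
p = -35
(-13 + (1/(143 + (-56 - 10)) - p)) + 22 = (-13 + (1/(143 + (-56 - 10)) - 1*(-35))) + 22 = (-13 + (1/(143 - 66) + 35)) + 22 = (-13 + (1/77 + 35)) + 22 = (-13 + 2696/77) + 22 = 1695/77 + 22 = 3389/77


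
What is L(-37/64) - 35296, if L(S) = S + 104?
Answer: -2252325/64 ≈ -35193.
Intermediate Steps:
L(S) = 104 + S
L(-37/64) - 35296 = (104 - 37/64) - 35296 = 6619/64 - 35296 = -2252325/64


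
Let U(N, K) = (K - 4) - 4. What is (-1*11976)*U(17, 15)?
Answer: -83832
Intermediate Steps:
U(N, K) = -8 + K (U(N, K) = (-4 + K) - 4 = -8 + K)
(-1*11976)*U(17, 15) = (-1*11976)*(-8 + 15) = -11976*7 = -83832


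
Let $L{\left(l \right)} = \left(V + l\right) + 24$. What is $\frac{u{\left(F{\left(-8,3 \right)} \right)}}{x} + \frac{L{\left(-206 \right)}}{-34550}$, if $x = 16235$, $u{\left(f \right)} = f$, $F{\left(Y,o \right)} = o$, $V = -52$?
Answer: $\frac{390264}{56091925} \approx 0.0069576$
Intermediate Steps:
$L{\left(l \right)} = -28 + l$ ($L{\left(l \right)} = \left(-52 + l\right) + 24 = -28 + l$)
$\frac{u{\left(F{\left(-8,3 \right)} \right)}}{x} + \frac{L{\left(-206 \right)}}{-34550} = \frac{3}{16235} + \frac{-28 - 206}{-34550} = 3 \cdot \frac{1}{16235} - - \frac{117}{17275} = \frac{3}{16235} + \frac{117}{17275} = \frac{390264}{56091925}$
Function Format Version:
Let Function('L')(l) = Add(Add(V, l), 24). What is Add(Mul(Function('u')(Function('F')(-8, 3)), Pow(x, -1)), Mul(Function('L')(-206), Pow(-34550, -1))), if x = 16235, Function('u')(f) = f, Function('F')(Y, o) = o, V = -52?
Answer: Rational(390264, 56091925) ≈ 0.0069576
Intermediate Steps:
Function('L')(l) = Add(-28, l) (Function('L')(l) = Add(Add(-52, l), 24) = Add(-28, l))
Add(Mul(Function('u')(Function('F')(-8, 3)), Pow(x, -1)), Mul(Function('L')(-206), Pow(-34550, -1))) = Add(Mul(3, Pow(16235, -1)), Mul(Add(-28, -206), Pow(-34550, -1))) = Add(Mul(3, Rational(1, 16235)), Mul(-234, Rational(-1, 34550))) = Add(Rational(3, 16235), Rational(117, 17275)) = Rational(390264, 56091925)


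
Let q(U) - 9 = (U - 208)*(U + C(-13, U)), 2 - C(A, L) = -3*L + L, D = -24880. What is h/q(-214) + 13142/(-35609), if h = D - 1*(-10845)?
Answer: -4049281953/9617599201 ≈ -0.42103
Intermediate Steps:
h = -14035 (h = -24880 - 1*(-10845) = -24880 + 10845 = -14035)
C(A, L) = 2 + 2*L (C(A, L) = 2 - (-3*L + L) = 2 - (-2)*L = 2 + 2*L)
q(U) = 9 + (-208 + U)*(2 + 3*U) (q(U) = 9 + (U - 208)*(U + (2 + 2*U)) = 9 + (-208 + U)*(2 + 3*U))
h/q(-214) + 13142/(-35609) = -14035/(-407 - 622*(-214) + 3*(-214)²) + 13142/(-35609) = -14035/(-407 + 133108 + 3*45796) + 13142*(-1/35609) = -14035/(-407 + 133108 + 137388) - 13142/35609 = -14035/270089 - 13142/35609 = -4049281953/9617599201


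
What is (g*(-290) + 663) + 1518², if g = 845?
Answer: 2059937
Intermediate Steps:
(g*(-290) + 663) + 1518² = (845*(-290) + 663) + 1518² = (-245050 + 663) + 2304324 = -244387 + 2304324 = 2059937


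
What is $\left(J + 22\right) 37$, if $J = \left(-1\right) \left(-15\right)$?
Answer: $1369$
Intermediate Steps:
$J = 15$
$\left(J + 22\right) 37 = \left(15 + 22\right) 37 = 37 \cdot 37 = 1369$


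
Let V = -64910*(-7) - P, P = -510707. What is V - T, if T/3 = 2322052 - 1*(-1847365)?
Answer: -11543174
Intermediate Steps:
T = 12508251 (T = 3*(2322052 - 1*(-1847365)) = 3*(2322052 + 1847365) = 3*4169417 = 12508251)
V = 965077 (V = -64910*(-7) - 1*(-510707) = 454370 + 510707 = 965077)
V - T = 965077 - 1*12508251 = 965077 - 12508251 = -11543174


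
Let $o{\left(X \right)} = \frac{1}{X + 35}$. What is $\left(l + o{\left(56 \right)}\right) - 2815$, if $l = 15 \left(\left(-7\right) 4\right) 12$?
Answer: $- \frac{714804}{91} \approx -7855.0$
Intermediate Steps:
$l = -5040$ ($l = 15 \left(-28\right) 12 = \left(-420\right) 12 = -5040$)
$o{\left(X \right)} = \frac{1}{35 + X}$
$\left(l + o{\left(56 \right)}\right) - 2815 = \left(-5040 + \frac{1}{35 + 56}\right) - 2815 = \left(-5040 + \frac{1}{91}\right) - 2815 = - \frac{458639}{91} - 2815 = - \frac{714804}{91}$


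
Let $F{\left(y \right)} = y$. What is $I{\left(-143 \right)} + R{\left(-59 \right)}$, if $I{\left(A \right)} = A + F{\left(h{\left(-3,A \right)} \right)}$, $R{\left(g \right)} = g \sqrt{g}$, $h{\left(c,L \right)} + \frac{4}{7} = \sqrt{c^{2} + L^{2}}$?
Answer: $- \frac{1005}{7} + \sqrt{20458} - 59 i \sqrt{59} \approx -0.53996 - 453.19 i$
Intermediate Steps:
$h{\left(c,L \right)} = - \frac{4}{7} + \sqrt{L^{2} + c^{2}}$ ($h{\left(c,L \right)} = - \frac{4}{7} + \sqrt{c^{2} + L^{2}} = - \frac{4}{7} + \sqrt{L^{2} + c^{2}}$)
$R{\left(g \right)} = g^{\frac{3}{2}}$
$I{\left(A \right)} = - \frac{4}{7} + A + \sqrt{9 + A^{2}}$ ($I{\left(A \right)} = A + \left(- \frac{4}{7} + \sqrt{A^{2} + \left(-3\right)^{2}}\right) = A + \left(- \frac{4}{7} + \sqrt{A^{2} + 9}\right) = A + \left(- \frac{4}{7} + \sqrt{9 + A^{2}}\right) = - \frac{4}{7} + A + \sqrt{9 + A^{2}}$)
$I{\left(-143 \right)} + R{\left(-59 \right)} = \left(- \frac{4}{7} - 143 + \sqrt{9 + \left(-143\right)^{2}}\right) + \left(-59\right)^{\frac{3}{2}} = \left(- \frac{4}{7} - 143 + \sqrt{9 + 20449}\right) - 59 i \sqrt{59} = \left(- \frac{4}{7} - 143 + \sqrt{20458}\right) - 59 i \sqrt{59} = \left(- \frac{1005}{7} + \sqrt{20458}\right) - 59 i \sqrt{59} = - \frac{1005}{7} + \sqrt{20458} - 59 i \sqrt{59}$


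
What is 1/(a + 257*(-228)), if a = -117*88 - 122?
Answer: -1/69014 ≈ -1.4490e-5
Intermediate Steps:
a = -10418 (a = -10296 - 122 = -10418)
1/(a + 257*(-228)) = 1/(-10418 + 257*(-228)) = 1/(-10418 - 58596) = 1/(-69014) = -1/69014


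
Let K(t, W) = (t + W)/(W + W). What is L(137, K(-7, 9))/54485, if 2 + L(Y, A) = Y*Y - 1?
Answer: 18766/54485 ≈ 0.34443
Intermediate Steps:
K(t, W) = (W + t)/(2*W) (K(t, W) = (W + t)/((2*W)) = (W + t)*(1/(2*W)) = (W + t)/(2*W))
L(Y, A) = -3 + Y**2 (L(Y, A) = -2 + (Y*Y - 1) = -2 + (Y**2 - 1) = -2 + (-1 + Y**2) = -3 + Y**2)
L(137, K(-7, 9))/54485 = (-3 + 137**2)/54485 = (-3 + 18769)*(1/54485) = 18766*(1/54485) = 18766/54485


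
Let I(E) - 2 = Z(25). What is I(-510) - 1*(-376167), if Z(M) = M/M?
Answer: 376170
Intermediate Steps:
Z(M) = 1
I(E) = 3 (I(E) = 2 + 1 = 3)
I(-510) - 1*(-376167) = 3 - 1*(-376167) = 3 + 376167 = 376170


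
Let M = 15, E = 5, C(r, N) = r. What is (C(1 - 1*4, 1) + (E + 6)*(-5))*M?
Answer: -870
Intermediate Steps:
(C(1 - 1*4, 1) + (E + 6)*(-5))*M = ((1 - 1*4) + (5 + 6)*(-5))*15 = ((1 - 4) + 11*(-5))*15 = (-3 - 55)*15 = -58*15 = -870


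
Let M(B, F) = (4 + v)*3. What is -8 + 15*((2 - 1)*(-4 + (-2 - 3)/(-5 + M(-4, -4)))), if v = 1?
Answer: -151/2 ≈ -75.500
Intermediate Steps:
M(B, F) = 15 (M(B, F) = (4 + 1)*3 = 5*3 = 15)
-8 + 15*((2 - 1)*(-4 + (-2 - 3)/(-5 + M(-4, -4)))) = -8 + 15*((2 - 1)*(-4 + (-2 - 3)/(-5 + 15))) = -8 + 15*(1*(-4 - 5/10)) = -8 + 15*(1*(-4 - 5*⅒)) = -8 + 15*(1*(-4 - ½)) = -8 + 15*(1*(-9/2)) = -8 + 15*(-9/2) = -8 - 135/2 = -151/2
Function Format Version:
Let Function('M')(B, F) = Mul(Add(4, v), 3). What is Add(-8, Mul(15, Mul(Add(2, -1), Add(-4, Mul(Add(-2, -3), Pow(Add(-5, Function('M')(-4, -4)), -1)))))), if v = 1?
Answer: Rational(-151, 2) ≈ -75.500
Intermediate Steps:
Function('M')(B, F) = 15 (Function('M')(B, F) = Mul(Add(4, 1), 3) = Mul(5, 3) = 15)
Add(-8, Mul(15, Mul(Add(2, -1), Add(-4, Mul(Add(-2, -3), Pow(Add(-5, Function('M')(-4, -4)), -1)))))) = Add(-8, Mul(15, Mul(Add(2, -1), Add(-4, Mul(Add(-2, -3), Pow(Add(-5, 15), -1)))))) = Add(-8, Mul(15, Mul(1, Add(-4, Mul(-5, Pow(10, -1)))))) = Add(-8, Mul(15, Mul(1, Add(-4, Mul(-5, Rational(1, 10)))))) = Add(-8, Mul(15, Mul(1, Add(-4, Rational(-1, 2))))) = Add(-8, Mul(15, Mul(1, Rational(-9, 2)))) = Add(-8, Mul(15, Rational(-9, 2))) = Add(-8, Rational(-135, 2)) = Rational(-151, 2)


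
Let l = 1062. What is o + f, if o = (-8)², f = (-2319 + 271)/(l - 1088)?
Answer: 1856/13 ≈ 142.77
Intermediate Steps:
f = 1024/13 (f = (-2319 + 271)/(1062 - 1088) = -2048/(-26) = -2048*(-1/26) = 1024/13 ≈ 78.769)
o = 64
o + f = 64 + 1024/13 = 1856/13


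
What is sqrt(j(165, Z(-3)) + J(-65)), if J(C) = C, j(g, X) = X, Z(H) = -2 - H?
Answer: 8*I ≈ 8.0*I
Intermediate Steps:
sqrt(j(165, Z(-3)) + J(-65)) = sqrt((-2 - 1*(-3)) - 65) = sqrt((-2 + 3) - 65) = sqrt(1 - 65) = sqrt(-64) = 8*I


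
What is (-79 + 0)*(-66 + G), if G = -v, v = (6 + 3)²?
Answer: 11613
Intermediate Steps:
v = 81 (v = 9² = 81)
G = -81 (G = -1*81 = -81)
(-79 + 0)*(-66 + G) = (-79 + 0)*(-66 - 81) = -79*(-147) = 11613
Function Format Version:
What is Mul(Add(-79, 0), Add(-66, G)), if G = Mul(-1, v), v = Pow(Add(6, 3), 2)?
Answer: 11613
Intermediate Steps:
v = 81 (v = Pow(9, 2) = 81)
G = -81 (G = Mul(-1, 81) = -81)
Mul(Add(-79, 0), Add(-66, G)) = Mul(Add(-79, 0), Add(-66, -81)) = Mul(-79, -147) = 11613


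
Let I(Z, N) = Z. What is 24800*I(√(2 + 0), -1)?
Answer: 24800*√2 ≈ 35073.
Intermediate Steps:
24800*I(√(2 + 0), -1) = 24800*√(2 + 0) = 24800*√2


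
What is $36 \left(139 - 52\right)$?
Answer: $3132$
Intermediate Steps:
$36 \left(139 - 52\right) = 36 \cdot 87 = 3132$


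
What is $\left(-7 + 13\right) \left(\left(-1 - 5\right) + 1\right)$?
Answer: $-30$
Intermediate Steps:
$\left(-7 + 13\right) \left(\left(-1 - 5\right) + 1\right) = 6 \left(-6 + 1\right) = 6 \left(-5\right) = -30$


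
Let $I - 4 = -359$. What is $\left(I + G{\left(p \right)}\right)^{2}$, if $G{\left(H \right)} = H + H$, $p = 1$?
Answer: $124609$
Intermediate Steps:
$I = -355$ ($I = 4 - 359 = -355$)
$G{\left(H \right)} = 2 H$
$\left(I + G{\left(p \right)}\right)^{2} = \left(-355 + 2 \cdot 1\right)^{2} = \left(-355 + 2\right)^{2} = \left(-353\right)^{2} = 124609$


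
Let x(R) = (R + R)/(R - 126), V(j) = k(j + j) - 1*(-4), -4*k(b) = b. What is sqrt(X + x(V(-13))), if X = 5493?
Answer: sqrt(664631)/11 ≈ 74.114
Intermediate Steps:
k(b) = -b/4
V(j) = 4 - j/2 (V(j) = -(j + j)/4 - 1*(-4) = -j/2 + 4 = 4 - j/2)
x(R) = 2*R/(-126 + R) (x(R) = (2*R)/(-126 + R) = 2*R/(-126 + R))
sqrt(X + x(V(-13))) = sqrt(5493 + 2*(4 - 1/2*(-13))/(-126 + (4 - 1/2*(-13)))) = sqrt(5493 + 2*(4 + 13/2)/(-126 + (4 + 13/2))) = sqrt(5493 + 2*(21/2)/(-126 + 21/2)) = sqrt(5493 + 2*(21/2)/(-231/2)) = sqrt(5493 + 2*(21/2)*(-2/231)) = sqrt(5493 - 2/11) = sqrt(60421/11) = sqrt(664631)/11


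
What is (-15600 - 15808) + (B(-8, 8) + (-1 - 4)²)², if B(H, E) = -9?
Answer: -31152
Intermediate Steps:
(-15600 - 15808) + (B(-8, 8) + (-1 - 4)²)² = (-15600 - 15808) + (-9 + (-1 - 4)²)² = -31408 + (-9 + (-5)²)² = -31408 + (-9 + 25)² = -31408 + 16² = -31408 + 256 = -31152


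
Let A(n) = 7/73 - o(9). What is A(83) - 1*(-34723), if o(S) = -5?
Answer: 2535151/73 ≈ 34728.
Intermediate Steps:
A(n) = 372/73 (A(n) = 7/73 - 1*(-5) = 7*(1/73) + 5 = 7/73 + 5 = 372/73)
A(83) - 1*(-34723) = 372/73 - 1*(-34723) = 372/73 + 34723 = 2535151/73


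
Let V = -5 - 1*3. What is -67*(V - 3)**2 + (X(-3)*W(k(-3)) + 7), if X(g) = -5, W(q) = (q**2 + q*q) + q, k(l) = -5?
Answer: -8325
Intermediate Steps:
W(q) = q + 2*q**2 (W(q) = (q**2 + q**2) + q = 2*q**2 + q = q + 2*q**2)
V = -8 (V = -5 - 3 = -8)
-67*(V - 3)**2 + (X(-3)*W(k(-3)) + 7) = -67*(-8 - 3)**2 + (-(-25)*(1 + 2*(-5)) + 7) = -67*(-11)**2 + (-(-25)*(1 - 10) + 7) = -67*121 + (-(-25)*(-9) + 7) = -8107 + (-5*45 + 7) = -8107 + (-225 + 7) = -8107 - 218 = -8325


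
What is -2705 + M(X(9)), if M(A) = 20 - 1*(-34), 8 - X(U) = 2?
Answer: -2651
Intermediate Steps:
X(U) = 6 (X(U) = 8 - 1*2 = 8 - 2 = 6)
M(A) = 54 (M(A) = 20 + 34 = 54)
-2705 + M(X(9)) = -2705 + 54 = -2651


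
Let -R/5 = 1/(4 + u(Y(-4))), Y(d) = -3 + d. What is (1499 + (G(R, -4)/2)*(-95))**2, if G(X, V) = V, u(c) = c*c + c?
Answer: 2852721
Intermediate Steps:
u(c) = c + c**2 (u(c) = c**2 + c = c + c**2)
R = -5/46 (R = -5/(4 + (-3 - 4)*(1 + (-3 - 4))) = -5/(4 - 7*(1 - 7)) = -5/(4 - 7*(-6)) = -5/(4 + 42) = -5/46 ≈ -0.10870)
(1499 + (G(R, -4)/2)*(-95))**2 = (1499 - 4/2*(-95))**2 = (1499 - 4*1/2*(-95))**2 = (1499 - 2*(-95))**2 = (1499 + 190)**2 = 1689**2 = 2852721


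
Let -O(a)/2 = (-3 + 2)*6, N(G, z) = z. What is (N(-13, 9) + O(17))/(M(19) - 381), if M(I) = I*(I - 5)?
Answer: -21/115 ≈ -0.18261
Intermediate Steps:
O(a) = 12 (O(a) = -2*(-3 + 2)*6 = -(-2)*6 = -2*(-6) = 12)
M(I) = I*(-5 + I)
(N(-13, 9) + O(17))/(M(19) - 381) = (9 + 12)/(19*(-5 + 19) - 381) = 21/(19*14 - 381) = 21/(266 - 381) = 21/(-115) = 21*(-1/115) = -21/115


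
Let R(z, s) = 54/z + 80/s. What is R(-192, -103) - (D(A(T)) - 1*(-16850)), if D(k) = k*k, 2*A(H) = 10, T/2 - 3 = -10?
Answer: -55623487/3296 ≈ -16876.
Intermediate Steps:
T = -14 (T = 6 + 2*(-10) = 6 - 20 = -14)
A(H) = 5 (A(H) = (½)*10 = 5)
D(k) = k²
R(-192, -103) - (D(A(T)) - 1*(-16850)) = (54/(-192) + 80/(-103)) - (5² - 1*(-16850)) = (54*(-1/192) + 80*(-1/103)) - (25 + 16850) = (-9/32 - 80/103) - 1*16875 = -3487/3296 - 16875 = -55623487/3296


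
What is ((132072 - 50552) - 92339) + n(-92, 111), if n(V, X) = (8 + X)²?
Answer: 3342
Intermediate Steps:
((132072 - 50552) - 92339) + n(-92, 111) = ((132072 - 50552) - 92339) + (8 + 111)² = (81520 - 92339) + 119² = -10819 + 14161 = 3342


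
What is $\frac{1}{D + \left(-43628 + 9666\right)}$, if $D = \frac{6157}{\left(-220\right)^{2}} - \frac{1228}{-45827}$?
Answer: $- \frac{2218026800}{75328284589561} \approx -2.9445 \cdot 10^{-5}$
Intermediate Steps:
$D = \frac{341592039}{2218026800}$ ($D = \frac{6157}{48400} - - \frac{1228}{45827} = 6157 \cdot \frac{1}{48400} + \frac{1228}{45827} = \frac{6157}{48400} + \frac{1228}{45827} = \frac{341592039}{2218026800} \approx 0.15401$)
$\frac{1}{D + \left(-43628 + 9666\right)} = \frac{1}{\frac{341592039}{2218026800} + \left(-43628 + 9666\right)} = \frac{1}{\frac{341592039}{2218026800} - 33962} = \frac{1}{- \frac{75328284589561}{2218026800}} = - \frac{2218026800}{75328284589561}$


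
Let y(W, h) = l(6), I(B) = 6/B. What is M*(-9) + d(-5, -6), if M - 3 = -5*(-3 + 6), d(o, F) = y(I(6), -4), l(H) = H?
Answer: 114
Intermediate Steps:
y(W, h) = 6
d(o, F) = 6
M = -12 (M = 3 - 5*(-3 + 6) = 3 - 5*3 = 3 - 15 = -12)
M*(-9) + d(-5, -6) = -12*(-9) + 6 = 108 + 6 = 114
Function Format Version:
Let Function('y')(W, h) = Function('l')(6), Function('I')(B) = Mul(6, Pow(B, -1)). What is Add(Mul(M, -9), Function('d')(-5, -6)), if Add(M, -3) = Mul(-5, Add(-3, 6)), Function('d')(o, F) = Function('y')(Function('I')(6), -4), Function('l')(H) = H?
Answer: 114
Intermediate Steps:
Function('y')(W, h) = 6
Function('d')(o, F) = 6
M = -12 (M = Add(3, Mul(-5, Add(-3, 6))) = Add(3, Mul(-5, 3)) = Add(3, -15) = -12)
Add(Mul(M, -9), Function('d')(-5, -6)) = Add(Mul(-12, -9), 6) = Add(108, 6) = 114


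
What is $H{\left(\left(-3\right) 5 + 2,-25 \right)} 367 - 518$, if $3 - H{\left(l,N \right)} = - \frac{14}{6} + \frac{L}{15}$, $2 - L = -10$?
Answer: $\frac{17186}{15} \approx 1145.7$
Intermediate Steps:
$L = 12$ ($L = 2 - -10 = 2 + 10 = 12$)
$H{\left(l,N \right)} = \frac{68}{15}$ ($H{\left(l,N \right)} = 3 - \left(- \frac{14}{6} + \frac{12}{15}\right) = 3 - \left(\left(-14\right) \frac{1}{6} + 12 \cdot \frac{1}{15}\right) = 3 - \left(- \frac{7}{3} + \frac{4}{5}\right) = 3 - - \frac{23}{15} = 3 + \frac{23}{15} = \frac{68}{15}$)
$H{\left(\left(-3\right) 5 + 2,-25 \right)} 367 - 518 = \frac{68}{15} \cdot 367 - 518 = \frac{24956}{15} - 518 = \frac{17186}{15}$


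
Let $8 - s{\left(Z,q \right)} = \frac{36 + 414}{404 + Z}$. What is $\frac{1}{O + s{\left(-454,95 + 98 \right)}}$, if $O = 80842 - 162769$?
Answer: $- \frac{1}{81910} \approx -1.2209 \cdot 10^{-5}$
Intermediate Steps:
$O = -81927$ ($O = 80842 - 162769 = -81927$)
$s{\left(Z,q \right)} = 8 - \frac{450}{404 + Z}$ ($s{\left(Z,q \right)} = 8 - \frac{36 + 414}{404 + Z} = 8 - \frac{450}{404 + Z}$)
$\frac{1}{O + s{\left(-454,95 + 98 \right)}} = \frac{1}{-81927 + \frac{2 \left(1391 + 4 \left(-454\right)\right)}{404 - 454}} = \frac{1}{-81927 + \frac{2 \left(1391 - 1816\right)}{-50}} = \frac{1}{-81927 + 2 \left(- \frac{1}{50}\right) \left(-425\right)} = \frac{1}{-81927 + 17} = \frac{1}{-81910} = - \frac{1}{81910}$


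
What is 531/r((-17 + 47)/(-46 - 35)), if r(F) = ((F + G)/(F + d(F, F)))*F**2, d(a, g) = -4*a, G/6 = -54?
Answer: -1161297/87580 ≈ -13.260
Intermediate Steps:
G = -324 (G = 6*(-54) = -324)
r(F) = -F*(-324 + F)/3 (r(F) = ((F - 324)/(F - 4*F))*F**2 = ((-324 + F)/((-3*F)))*F**2 = ((-324 + F)*(-1/(3*F)))*F**2 = (-(-324 + F)/(3*F))*F**2 = -F*(-324 + F)/3)
531/r((-17 + 47)/(-46 - 35)) = 531/((((-17 + 47)/(-46 - 35))*(324 - (-17 + 47)/(-46 - 35))/3)) = 531/(((30/(-81))*(324 - 30/(-81))/3)) = 531/(((30*(-1/81))*(324 - 30*(-1)/81)/3)) = 531/(((1/3)*(-10/27)*(324 - 1*(-10/27)))) = 531/(((1/3)*(-10/27)*(324 + 10/27))) = 531/(((1/3)*(-10/27)*(8758/27))) = 531/(-87580/2187) = 531*(-2187/87580) = -1161297/87580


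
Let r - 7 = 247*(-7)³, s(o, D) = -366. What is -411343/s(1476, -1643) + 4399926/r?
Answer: 5539356331/5167554 ≈ 1071.9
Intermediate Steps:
r = -84714 (r = 7 + 247*(-7)³ = 7 + 247*(-343) = 7 - 84721 = -84714)
-411343/s(1476, -1643) + 4399926/r = -411343/(-366) + 4399926/(-84714) = -411343*(-1/366) + 4399926*(-1/84714) = 411343/366 - 733321/14119 = 5539356331/5167554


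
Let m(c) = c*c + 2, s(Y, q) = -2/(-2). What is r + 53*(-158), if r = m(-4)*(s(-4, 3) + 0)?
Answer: -8356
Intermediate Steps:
s(Y, q) = 1 (s(Y, q) = -2*(-1/2) = 1)
m(c) = 2 + c**2 (m(c) = c**2 + 2 = 2 + c**2)
r = 18 (r = (2 + (-4)**2)*(1 + 0) = (2 + 16)*1 = 18*1 = 18)
r + 53*(-158) = 18 + 53*(-158) = 18 - 8374 = -8356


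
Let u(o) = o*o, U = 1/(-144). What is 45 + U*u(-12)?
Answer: 44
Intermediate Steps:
U = -1/144 ≈ -0.0069444
u(o) = o²
45 + U*u(-12) = 45 - 1/144*(-12)² = 45 - 1/144*144 = 45 - 1 = 44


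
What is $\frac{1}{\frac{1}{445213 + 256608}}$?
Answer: $701821$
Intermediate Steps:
$\frac{1}{\frac{1}{445213 + 256608}} = \frac{1}{\frac{1}{701821}} = 701821$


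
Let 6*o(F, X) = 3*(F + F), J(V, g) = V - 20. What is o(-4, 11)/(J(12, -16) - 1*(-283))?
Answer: -4/275 ≈ -0.014545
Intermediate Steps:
J(V, g) = -20 + V
o(F, X) = F (o(F, X) = (3*(F + F))/6 = (3*(2*F))/6 = (6*F)/6 = F)
o(-4, 11)/(J(12, -16) - 1*(-283)) = -4/((-20 + 12) - 1*(-283)) = -4/(-8 + 283) = -4/275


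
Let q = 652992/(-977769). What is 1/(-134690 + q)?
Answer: -325923/43898786534 ≈ -7.4244e-6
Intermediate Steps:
q = -217664/325923 (q = 652992*(-1/977769) = -217664/325923 ≈ -0.66784)
1/(-134690 + q) = 1/(-134690 - 217664/325923) = 1/(-43898786534/325923) = -325923/43898786534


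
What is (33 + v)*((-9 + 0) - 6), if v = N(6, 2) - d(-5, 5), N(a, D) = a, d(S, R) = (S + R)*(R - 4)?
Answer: -585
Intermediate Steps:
d(S, R) = (-4 + R)*(R + S) (d(S, R) = (R + S)*(-4 + R) = (-4 + R)*(R + S))
v = 6 (v = 6 - (5² - 4*5 - 4*(-5) + 5*(-5)) = 6 - (25 - 20 + 20 - 25) = 6 - 1*0 = 6 + 0 = 6)
(33 + v)*((-9 + 0) - 6) = (33 + 6)*((-9 + 0) - 6) = 39*(-9 - 6) = 39*(-15) = -585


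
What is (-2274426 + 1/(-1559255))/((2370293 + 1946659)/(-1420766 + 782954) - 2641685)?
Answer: 188495243896450281/218932747945770155 ≈ 0.86097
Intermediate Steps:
(-2274426 + 1/(-1559255))/((2370293 + 1946659)/(-1420766 + 782954) - 2641685) = (-2274426 - 1/1559255)/(4316952/(-637812) - 2641685) = -3546410112631/(1559255*(4316952*(-1/637812) - 2641685)) = -3546410112631/(1559255*(-359746/53151 - 2641685)) = -3546410112631/(1559255*(-140408559181/53151)) = -3546410112631/1559255*(-53151/140408559181) = 188495243896450281/218932747945770155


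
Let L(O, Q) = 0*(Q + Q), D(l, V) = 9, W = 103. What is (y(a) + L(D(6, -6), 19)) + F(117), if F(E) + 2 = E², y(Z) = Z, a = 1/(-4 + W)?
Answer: 1355014/99 ≈ 13687.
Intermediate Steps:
a = 1/99 (a = 1/(-4 + 103) = 1/99 ≈ 0.010101)
L(O, Q) = 0 (L(O, Q) = 0*(2*Q) = 0)
F(E) = -2 + E²
(y(a) + L(D(6, -6), 19)) + F(117) = (1/99 + 0) + (-2 + 117²) = 1/99 + (-2 + 13689) = 1/99 + 13687 = 1355014/99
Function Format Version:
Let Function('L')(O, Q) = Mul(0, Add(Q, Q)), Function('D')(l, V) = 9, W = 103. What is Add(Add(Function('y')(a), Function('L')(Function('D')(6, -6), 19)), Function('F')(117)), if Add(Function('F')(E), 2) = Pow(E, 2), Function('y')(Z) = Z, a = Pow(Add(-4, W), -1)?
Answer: Rational(1355014, 99) ≈ 13687.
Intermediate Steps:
a = Rational(1, 99) (a = Pow(Add(-4, 103), -1) = Pow(99, -1) = Rational(1, 99) ≈ 0.010101)
Function('L')(O, Q) = 0 (Function('L')(O, Q) = Mul(0, Mul(2, Q)) = 0)
Function('F')(E) = Add(-2, Pow(E, 2))
Add(Add(Function('y')(a), Function('L')(Function('D')(6, -6), 19)), Function('F')(117)) = Add(Add(Rational(1, 99), 0), Add(-2, Pow(117, 2))) = Add(Rational(1, 99), Add(-2, 13689)) = Add(Rational(1, 99), 13687) = Rational(1355014, 99)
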